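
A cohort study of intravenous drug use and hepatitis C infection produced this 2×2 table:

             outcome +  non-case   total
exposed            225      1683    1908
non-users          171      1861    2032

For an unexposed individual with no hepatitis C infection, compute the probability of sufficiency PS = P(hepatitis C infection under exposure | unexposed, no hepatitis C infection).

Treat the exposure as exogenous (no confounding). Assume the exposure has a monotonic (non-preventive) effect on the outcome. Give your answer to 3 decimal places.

p₁ = P(outcome | exposed) = 225/1908 = 0.11792
p₀ = P(outcome | unexposed) = 171/2032 = 0.084154
Under exogeneity and monotonicity, PS = (p₁ − p₀)/(1 − p₀).
PS = (0.11792 − 0.084154) / 0.91585 ≈ 0.0369

PS ≈ 0.037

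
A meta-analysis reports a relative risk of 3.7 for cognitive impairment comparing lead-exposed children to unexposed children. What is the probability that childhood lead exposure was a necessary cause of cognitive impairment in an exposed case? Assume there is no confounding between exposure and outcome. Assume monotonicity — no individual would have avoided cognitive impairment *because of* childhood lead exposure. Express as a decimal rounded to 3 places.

Under exogeneity and monotonicity, PN = (RR − 1) / RR = 1 − 1/RR.
PN = (3.7 − 1) / 3.7 = 2.7 / 3.7 ≈ 0.7297

PN ≈ 0.730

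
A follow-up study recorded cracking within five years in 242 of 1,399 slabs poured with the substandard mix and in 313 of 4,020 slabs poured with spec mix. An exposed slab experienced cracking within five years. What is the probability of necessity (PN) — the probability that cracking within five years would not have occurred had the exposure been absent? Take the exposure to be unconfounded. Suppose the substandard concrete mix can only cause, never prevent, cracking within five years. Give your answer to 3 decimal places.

PN ≈ 0.550

p₁ = P(outcome | exposed) = 242/1399 = 0.17298
p₀ = P(outcome | unexposed) = 313/4020 = 0.077861
Under exogeneity and monotonicity, PN = (p₁ − p₀) / p₁.
PN = (0.17298 − 0.077861) / 0.17298 = 0.09512 / 0.17298 ≈ 0.5499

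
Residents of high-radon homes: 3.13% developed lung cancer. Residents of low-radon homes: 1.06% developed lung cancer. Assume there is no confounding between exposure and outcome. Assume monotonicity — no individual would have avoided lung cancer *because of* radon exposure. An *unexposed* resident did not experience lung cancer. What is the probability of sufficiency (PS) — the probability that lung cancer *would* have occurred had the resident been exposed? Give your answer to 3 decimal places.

PS ≈ 0.021

p₁ = 0.0313, p₀ = 0.0106.
Under exogeneity and monotonicity, PS = (p₁ − p₀) / (1 − p₀).
PS = (0.0313 − 0.0106) / (1 − 0.0106) = 0.0207 / 0.9894 ≈ 0.0209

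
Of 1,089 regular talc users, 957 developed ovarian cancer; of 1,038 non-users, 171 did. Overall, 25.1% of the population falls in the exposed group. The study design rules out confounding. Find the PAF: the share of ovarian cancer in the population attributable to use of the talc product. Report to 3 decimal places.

p₁ = P(outcome | exposed) = 957/1089 = 0.87879
p₀ = P(outcome | unexposed) = 171/1038 = 0.16474
Overall risk P(Y=1) = π·p₁ + (1−π)·p₀ = 0.251×0.87879 + 0.749×0.16474 = 0.34397.
Under exogeneity, PAF = [P(Y=1) − p₀] / P(Y=1).
PAF = (0.34397 − 0.16474) / 0.34397 ≈ 0.5211

PAF ≈ 0.521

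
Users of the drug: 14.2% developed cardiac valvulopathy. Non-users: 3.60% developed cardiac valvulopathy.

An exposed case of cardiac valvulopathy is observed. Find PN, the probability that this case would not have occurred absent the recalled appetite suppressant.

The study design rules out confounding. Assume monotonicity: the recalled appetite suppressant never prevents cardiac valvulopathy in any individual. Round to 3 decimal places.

p₁ = 0.142, p₀ = 0.036.
Under exogeneity and monotonicity, PN = (p₁ − p₀) / p₁.
PN = (0.142 − 0.036) / 0.142 = 0.106 / 0.142 ≈ 0.7465

PN ≈ 0.746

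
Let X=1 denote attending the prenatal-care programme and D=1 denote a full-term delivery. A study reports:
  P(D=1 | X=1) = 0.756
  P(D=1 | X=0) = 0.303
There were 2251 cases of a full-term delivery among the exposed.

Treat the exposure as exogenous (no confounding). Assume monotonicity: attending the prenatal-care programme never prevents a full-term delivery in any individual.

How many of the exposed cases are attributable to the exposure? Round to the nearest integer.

Let p₁ = 0.756, p₀ = 0.303.
PN = (p₁ − p₀)/p₁ = (0.756 − 0.303) / 0.756 ≈ 0.59921.
Attributable cases ≈ PN × (exposed cases) = 0.59921 × 2251 ≈ 1348.81.

about 1349 cases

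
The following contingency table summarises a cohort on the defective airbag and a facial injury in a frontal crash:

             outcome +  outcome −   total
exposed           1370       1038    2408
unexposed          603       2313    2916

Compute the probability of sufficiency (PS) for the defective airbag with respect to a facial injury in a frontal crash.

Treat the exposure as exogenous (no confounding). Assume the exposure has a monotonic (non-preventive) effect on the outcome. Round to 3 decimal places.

PS ≈ 0.457

p₁ = P(outcome | exposed) = 1370/2408 = 0.56894
p₀ = P(outcome | unexposed) = 603/2916 = 0.20679
Under exogeneity and monotonicity, PS = (p₁ − p₀) / (1 − p₀).
PS = (0.56894 − 0.20679) / (1 − 0.20679) = 0.36215 / 0.79321 ≈ 0.4566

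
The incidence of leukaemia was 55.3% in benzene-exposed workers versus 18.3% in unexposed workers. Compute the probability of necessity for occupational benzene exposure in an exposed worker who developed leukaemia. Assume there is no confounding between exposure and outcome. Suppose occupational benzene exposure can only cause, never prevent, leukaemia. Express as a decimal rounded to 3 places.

p₁ = 0.553, p₀ = 0.183.
Under exogeneity and monotonicity, PN = (p₁ − p₀) / p₁.
PN = (0.553 − 0.183) / 0.553 = 0.37 / 0.553 ≈ 0.6691

PN ≈ 0.669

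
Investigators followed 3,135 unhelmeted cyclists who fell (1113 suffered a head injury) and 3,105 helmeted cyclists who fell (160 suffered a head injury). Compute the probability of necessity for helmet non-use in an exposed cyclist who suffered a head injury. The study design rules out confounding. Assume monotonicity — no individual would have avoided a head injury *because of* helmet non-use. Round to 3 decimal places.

PN ≈ 0.855

p₁ = P(outcome | exposed) = 1113/3135 = 0.35502
p₀ = P(outcome | unexposed) = 160/3105 = 0.05153
Under exogeneity and monotonicity, PN = (p₁ − p₀) / p₁.
PN = (0.35502 − 0.05153) / 0.35502 = 0.30349 / 0.35502 ≈ 0.8549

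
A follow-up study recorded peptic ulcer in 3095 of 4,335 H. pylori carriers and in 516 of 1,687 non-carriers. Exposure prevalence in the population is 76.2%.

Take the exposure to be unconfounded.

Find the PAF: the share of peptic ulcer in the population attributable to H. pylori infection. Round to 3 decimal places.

PAF ≈ 0.504

p₁ = P(outcome | exposed) = 3095/4335 = 0.71396
p₀ = P(outcome | unexposed) = 516/1687 = 0.30587
Overall risk P(Y=1) = π·p₁ + (1−π)·p₀ = 0.762×0.71396 + 0.238×0.30587 = 0.61683.
Under exogeneity, PAF = [P(Y=1) − p₀] / P(Y=1).
PAF = (0.61683 − 0.30587) / 0.61683 ≈ 0.5041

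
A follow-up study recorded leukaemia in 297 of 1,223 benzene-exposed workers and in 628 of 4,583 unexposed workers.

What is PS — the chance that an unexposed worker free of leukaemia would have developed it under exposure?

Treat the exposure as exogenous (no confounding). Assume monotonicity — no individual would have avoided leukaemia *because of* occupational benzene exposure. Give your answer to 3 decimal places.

PS ≈ 0.123

p₁ = P(outcome | exposed) = 297/1223 = 0.24285
p₀ = P(outcome | unexposed) = 628/4583 = 0.13703
Under exogeneity and monotonicity, PS = (p₁ − p₀) / (1 − p₀).
PS = (0.24285 − 0.13703) / (1 − 0.13703) = 0.10582 / 0.86297 ≈ 0.1226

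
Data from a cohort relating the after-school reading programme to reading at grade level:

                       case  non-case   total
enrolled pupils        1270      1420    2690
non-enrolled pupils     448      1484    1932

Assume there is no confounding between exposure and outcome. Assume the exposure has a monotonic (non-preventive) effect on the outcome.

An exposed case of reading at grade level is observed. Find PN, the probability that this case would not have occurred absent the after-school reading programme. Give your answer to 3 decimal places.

PN ≈ 0.509

p₁ = P(outcome | exposed) = 1270/2690 = 0.47212
p₀ = P(outcome | unexposed) = 448/1932 = 0.23188
Under exogeneity and monotonicity, PN = (p₁ − p₀) / p₁.
PN = (0.47212 − 0.23188) / 0.47212 = 0.24023 / 0.47212 ≈ 0.5088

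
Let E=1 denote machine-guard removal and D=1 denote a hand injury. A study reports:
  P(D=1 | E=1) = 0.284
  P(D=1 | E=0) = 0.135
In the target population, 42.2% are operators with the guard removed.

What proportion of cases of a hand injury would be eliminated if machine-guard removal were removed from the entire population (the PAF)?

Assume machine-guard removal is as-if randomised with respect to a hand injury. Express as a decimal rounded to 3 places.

PAF ≈ 0.318

Let p₁ = 0.284, p₀ = 0.135.
Overall risk P(Y=1) = π·p₁ + (1−π)·p₀ = 0.422×0.284 + 0.578×0.135 = 0.19788.
Under exogeneity, PAF = [P(Y=1) − p₀] / P(Y=1).
PAF = (0.19788 − 0.135) / 0.19788 ≈ 0.3178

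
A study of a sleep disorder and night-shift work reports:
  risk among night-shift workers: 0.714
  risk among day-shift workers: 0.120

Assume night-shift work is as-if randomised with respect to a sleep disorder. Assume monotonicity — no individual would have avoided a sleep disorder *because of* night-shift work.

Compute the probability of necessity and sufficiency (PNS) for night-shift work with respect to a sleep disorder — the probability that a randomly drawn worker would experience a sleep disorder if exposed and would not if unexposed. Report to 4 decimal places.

PNS ≈ 0.5940

Let p₁ = 0.714, p₀ = 0.12.
Under exogeneity and monotonicity, PNS = p₁ − p₀.
PNS = 0.714 − 0.12 = 0.594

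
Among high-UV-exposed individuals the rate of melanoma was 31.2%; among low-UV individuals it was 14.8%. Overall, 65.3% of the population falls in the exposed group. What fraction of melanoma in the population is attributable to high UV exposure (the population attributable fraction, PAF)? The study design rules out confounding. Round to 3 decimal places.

p₁ = 0.312, p₀ = 0.148.
Overall risk P(Y=1) = π·p₁ + (1−π)·p₀ = 0.653×0.312 + 0.347×0.148 = 0.25509.
Under exogeneity, PAF = [P(Y=1) − p₀] / P(Y=1).
PAF = (0.25509 − 0.148) / 0.25509 ≈ 0.4198

PAF ≈ 0.420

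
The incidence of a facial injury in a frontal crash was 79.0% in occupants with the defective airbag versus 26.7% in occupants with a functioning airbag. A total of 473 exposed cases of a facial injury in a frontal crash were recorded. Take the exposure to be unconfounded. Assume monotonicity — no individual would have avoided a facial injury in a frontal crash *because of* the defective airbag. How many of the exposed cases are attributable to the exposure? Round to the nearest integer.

about 313 cases

p₁ = 0.79, p₀ = 0.267.
PN = (p₁ − p₀)/p₁ = (0.79 − 0.267) / 0.79 ≈ 0.66203.
Attributable cases ≈ PN × (exposed cases) = 0.66203 × 473 ≈ 313.14.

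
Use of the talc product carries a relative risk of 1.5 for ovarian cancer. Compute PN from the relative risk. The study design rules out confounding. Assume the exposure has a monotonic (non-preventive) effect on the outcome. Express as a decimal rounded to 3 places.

PN ≈ 0.333

Under exogeneity and monotonicity, PN = (RR − 1) / RR = 1 − 1/RR.
PN = (1.5 − 1) / 1.5 = 0.5 / 1.5 ≈ 0.3333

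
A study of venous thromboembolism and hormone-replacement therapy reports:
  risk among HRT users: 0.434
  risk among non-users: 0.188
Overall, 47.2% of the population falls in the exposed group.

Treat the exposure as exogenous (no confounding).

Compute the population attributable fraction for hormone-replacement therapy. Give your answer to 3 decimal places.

PAF ≈ 0.382

Let p₁ = 0.434, p₀ = 0.188.
Overall risk P(Y=1) = π·p₁ + (1−π)·p₀ = 0.472×0.434 + 0.528×0.188 = 0.30411.
Under exogeneity, PAF = [P(Y=1) − p₀] / P(Y=1).
PAF = (0.30411 − 0.188) / 0.30411 ≈ 0.3818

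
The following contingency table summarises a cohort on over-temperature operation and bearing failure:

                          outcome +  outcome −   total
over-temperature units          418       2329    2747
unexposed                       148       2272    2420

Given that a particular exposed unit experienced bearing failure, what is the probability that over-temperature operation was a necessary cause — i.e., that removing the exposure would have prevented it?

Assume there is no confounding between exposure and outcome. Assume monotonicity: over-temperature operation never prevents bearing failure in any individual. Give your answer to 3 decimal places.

p₁ = P(outcome | exposed) = 418/2747 = 0.15217
p₀ = P(outcome | unexposed) = 148/2420 = 0.061157
Under exogeneity and monotonicity, PN = (p₁ − p₀)/p₁.
PN = (0.15217 − 0.061157) / 0.15217 ≈ 0.5981

PN ≈ 0.598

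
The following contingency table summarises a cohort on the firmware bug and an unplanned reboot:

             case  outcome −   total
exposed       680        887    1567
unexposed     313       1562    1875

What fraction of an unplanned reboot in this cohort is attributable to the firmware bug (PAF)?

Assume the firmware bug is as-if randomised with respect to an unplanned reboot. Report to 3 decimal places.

PAF ≈ 0.421

p₁ = P(outcome | exposed) = 680/1567 = 0.43395
p₀ = P(outcome | unexposed) = 313/1875 = 0.16693
Exposure prevalence π = 1567/3442 = 0.45526; overall risk P(Y=1) = 0.2885.
Under exogeneity, PAF = [P(Y=1) − p₀]/P(Y=1).
PAF = (0.2885 − 0.16693) / 0.2885 ≈ 0.4214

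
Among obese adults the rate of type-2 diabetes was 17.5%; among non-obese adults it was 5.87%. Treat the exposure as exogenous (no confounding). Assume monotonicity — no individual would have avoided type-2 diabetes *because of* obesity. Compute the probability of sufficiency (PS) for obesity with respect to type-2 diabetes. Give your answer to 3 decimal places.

p₁ = 0.175, p₀ = 0.0587.
Under exogeneity and monotonicity, PS = (p₁ − p₀) / (1 − p₀).
PS = (0.175 − 0.0587) / (1 − 0.0587) = 0.1163 / 0.9413 ≈ 0.1236

PS ≈ 0.124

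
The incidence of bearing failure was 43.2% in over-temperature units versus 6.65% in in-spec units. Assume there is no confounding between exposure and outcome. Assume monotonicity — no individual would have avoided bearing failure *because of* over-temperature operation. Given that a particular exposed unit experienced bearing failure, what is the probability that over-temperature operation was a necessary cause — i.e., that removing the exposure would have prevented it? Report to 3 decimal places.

p₁ = 0.432, p₀ = 0.0665.
Under exogeneity and monotonicity, PN = (p₁ − p₀) / p₁.
PN = (0.432 − 0.0665) / 0.432 = 0.3655 / 0.432 ≈ 0.8461

PN ≈ 0.846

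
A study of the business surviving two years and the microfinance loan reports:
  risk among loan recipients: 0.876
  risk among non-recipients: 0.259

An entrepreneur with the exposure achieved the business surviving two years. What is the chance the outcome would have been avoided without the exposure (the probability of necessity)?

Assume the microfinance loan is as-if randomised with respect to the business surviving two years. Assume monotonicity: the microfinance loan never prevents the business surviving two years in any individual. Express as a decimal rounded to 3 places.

PN ≈ 0.704

Let p₁ = 0.876, p₀ = 0.259.
Under exogeneity and monotonicity, PN = (p₁ − p₀) / p₁.
PN = (0.876 − 0.259) / 0.876 = 0.617 / 0.876 ≈ 0.7043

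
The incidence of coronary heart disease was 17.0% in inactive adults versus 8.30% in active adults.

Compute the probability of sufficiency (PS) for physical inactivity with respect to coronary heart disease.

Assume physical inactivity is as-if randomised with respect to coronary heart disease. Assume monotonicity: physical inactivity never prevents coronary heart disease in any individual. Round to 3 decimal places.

PS ≈ 0.095

p₁ = 0.17, p₀ = 0.083.
Under exogeneity and monotonicity, PS = (p₁ − p₀) / (1 − p₀).
PS = (0.17 − 0.083) / (1 − 0.083) = 0.087 / 0.917 ≈ 0.0949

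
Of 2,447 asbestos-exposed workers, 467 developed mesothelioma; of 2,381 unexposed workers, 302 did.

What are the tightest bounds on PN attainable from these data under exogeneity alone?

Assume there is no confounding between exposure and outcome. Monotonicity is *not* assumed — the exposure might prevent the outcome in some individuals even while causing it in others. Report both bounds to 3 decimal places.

p₁ = P(outcome | exposed) = 467/2447 = 0.19085
p₀ = P(outcome | unexposed) = 302/2381 = 0.12684
Under exogeneity alone the bounds on PN are max{0,(p₁−p₀)/p₁} ≤ PN ≤ min{1,(1−p₀)/p₁}.
  lower = (p₁ − p₀)/p₁ = 0.064008 / 0.19085 ≈ 0.3354
  upper = min{1, (1 − p₀)/p₁} = 0.87316 / 0.19085 ≈ 4.5752 → capped at 1

0.335 ≤ PN ≤ 1.000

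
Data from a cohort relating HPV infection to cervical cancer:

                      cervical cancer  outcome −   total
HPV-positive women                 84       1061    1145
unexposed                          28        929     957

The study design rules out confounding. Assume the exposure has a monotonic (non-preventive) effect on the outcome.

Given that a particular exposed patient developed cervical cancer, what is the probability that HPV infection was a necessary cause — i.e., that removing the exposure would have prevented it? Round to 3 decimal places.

PN ≈ 0.601

p₁ = P(outcome | exposed) = 84/1145 = 0.073362
p₀ = P(outcome | unexposed) = 28/957 = 0.029258
Under exogeneity and monotonicity, PN = (p₁ − p₀)/p₁.
PN = (0.073362 − 0.029258) / 0.073362 ≈ 0.6012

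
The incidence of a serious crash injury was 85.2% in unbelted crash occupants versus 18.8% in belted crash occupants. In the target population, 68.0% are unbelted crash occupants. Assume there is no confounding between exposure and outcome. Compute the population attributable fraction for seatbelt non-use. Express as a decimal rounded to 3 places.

PAF ≈ 0.706

p₁ = 0.852, p₀ = 0.188.
Overall risk P(Y=1) = π·p₁ + (1−π)·p₀ = 0.68×0.852 + 0.32×0.188 = 0.63952.
Under exogeneity, PAF = [P(Y=1) − p₀] / P(Y=1).
PAF = (0.63952 − 0.188) / 0.63952 ≈ 0.7060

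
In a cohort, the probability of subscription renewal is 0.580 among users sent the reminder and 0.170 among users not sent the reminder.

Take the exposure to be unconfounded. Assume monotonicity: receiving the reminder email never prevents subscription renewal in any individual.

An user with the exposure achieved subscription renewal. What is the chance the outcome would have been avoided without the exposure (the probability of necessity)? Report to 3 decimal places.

PN ≈ 0.707

Let p₁ = 0.58, p₀ = 0.17.
Under exogeneity and monotonicity, PN = (p₁ − p₀) / p₁.
PN = (0.58 − 0.17) / 0.58 = 0.41 / 0.58 ≈ 0.7069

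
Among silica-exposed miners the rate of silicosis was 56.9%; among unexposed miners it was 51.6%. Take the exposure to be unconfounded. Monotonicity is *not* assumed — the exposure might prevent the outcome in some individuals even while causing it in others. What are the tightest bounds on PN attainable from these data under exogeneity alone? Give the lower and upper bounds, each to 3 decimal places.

p₁ = 0.569, p₀ = 0.516.
Under exogeneity alone the bounds on PN are max{0,(p₁−p₀)/p₁} ≤ PN ≤ min{1,(1−p₀)/p₁}.
  lower = (p₁ − p₀)/p₁ = 0.053 / 0.569 ≈ 0.0931
  upper = min{1, (1 − p₀)/p₁} = 0.484 / 0.569 ≈ 0.8506

0.093 ≤ PN ≤ 0.851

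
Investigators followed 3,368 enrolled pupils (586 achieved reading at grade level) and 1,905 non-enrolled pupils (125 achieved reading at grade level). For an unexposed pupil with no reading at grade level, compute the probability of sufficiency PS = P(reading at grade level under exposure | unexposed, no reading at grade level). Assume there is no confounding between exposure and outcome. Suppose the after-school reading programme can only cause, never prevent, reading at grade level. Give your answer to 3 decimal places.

PS ≈ 0.116

p₁ = P(outcome | exposed) = 586/3368 = 0.17399
p₀ = P(outcome | unexposed) = 125/1905 = 0.065617
Under exogeneity and monotonicity, PS = (p₁ − p₀) / (1 − p₀).
PS = (0.17399 − 0.065617) / (1 − 0.065617) = 0.10837 / 0.93438 ≈ 0.1160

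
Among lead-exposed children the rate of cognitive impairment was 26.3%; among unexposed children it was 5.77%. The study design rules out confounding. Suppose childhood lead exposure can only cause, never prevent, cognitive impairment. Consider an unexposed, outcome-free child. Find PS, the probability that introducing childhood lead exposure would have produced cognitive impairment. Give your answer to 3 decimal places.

PS ≈ 0.218

p₁ = 0.263, p₀ = 0.0577.
Under exogeneity and monotonicity, PS = (p₁ − p₀) / (1 − p₀).
PS = (0.263 − 0.0577) / (1 − 0.0577) = 0.2053 / 0.9423 ≈ 0.2179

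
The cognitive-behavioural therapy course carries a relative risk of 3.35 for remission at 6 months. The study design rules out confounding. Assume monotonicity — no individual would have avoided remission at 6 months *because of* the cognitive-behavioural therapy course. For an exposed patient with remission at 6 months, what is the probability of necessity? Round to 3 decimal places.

PN ≈ 0.701

Under exogeneity and monotonicity, PN = (RR − 1) / RR = 1 − 1/RR.
PN = (3.35 − 1) / 3.35 = 2.35 / 3.35 ≈ 0.7015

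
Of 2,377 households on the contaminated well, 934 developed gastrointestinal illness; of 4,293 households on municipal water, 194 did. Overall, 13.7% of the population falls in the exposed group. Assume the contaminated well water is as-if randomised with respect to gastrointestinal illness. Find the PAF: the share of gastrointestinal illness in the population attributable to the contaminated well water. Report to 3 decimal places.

p₁ = P(outcome | exposed) = 934/2377 = 0.39293
p₀ = P(outcome | unexposed) = 194/4293 = 0.04519
Overall risk P(Y=1) = π·p₁ + (1−π)·p₀ = 0.137×0.39293 + 0.863×0.04519 = 0.092831.
Under exogeneity, PAF = [P(Y=1) − p₀] / P(Y=1).
PAF = (0.092831 − 0.04519) / 0.092831 ≈ 0.5132

PAF ≈ 0.513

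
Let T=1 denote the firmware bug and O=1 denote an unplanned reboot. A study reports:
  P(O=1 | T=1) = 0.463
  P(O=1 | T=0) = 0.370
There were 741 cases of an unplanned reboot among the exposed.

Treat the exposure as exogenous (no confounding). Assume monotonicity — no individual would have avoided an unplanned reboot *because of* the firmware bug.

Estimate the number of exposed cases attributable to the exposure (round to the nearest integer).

about 149 cases

Let p₁ = 0.463, p₀ = 0.37.
PN = (p₁ − p₀)/p₁ = (0.463 − 0.37) / 0.463 ≈ 0.20086.
Attributable cases ≈ PN × (exposed cases) = 0.20086 × 741 ≈ 148.84.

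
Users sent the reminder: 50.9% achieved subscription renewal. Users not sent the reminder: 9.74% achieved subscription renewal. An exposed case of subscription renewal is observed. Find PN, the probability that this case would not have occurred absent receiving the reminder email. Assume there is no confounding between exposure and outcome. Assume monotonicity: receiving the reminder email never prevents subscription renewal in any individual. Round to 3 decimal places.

PN ≈ 0.809

p₁ = 0.509, p₀ = 0.0974.
Under exogeneity and monotonicity, PN = (p₁ − p₀) / p₁.
PN = (0.509 − 0.0974) / 0.509 = 0.4116 / 0.509 ≈ 0.8086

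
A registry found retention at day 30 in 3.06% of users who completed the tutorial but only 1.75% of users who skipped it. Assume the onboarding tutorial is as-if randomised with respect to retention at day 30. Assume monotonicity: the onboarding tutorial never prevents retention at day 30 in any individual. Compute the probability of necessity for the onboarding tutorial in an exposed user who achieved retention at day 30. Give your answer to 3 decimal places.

p₁ = 0.0306, p₀ = 0.0175.
Under exogeneity and monotonicity, PN = (p₁ − p₀) / p₁.
PN = (0.0306 − 0.0175) / 0.0306 = 0.0131 / 0.0306 ≈ 0.4281

PN ≈ 0.428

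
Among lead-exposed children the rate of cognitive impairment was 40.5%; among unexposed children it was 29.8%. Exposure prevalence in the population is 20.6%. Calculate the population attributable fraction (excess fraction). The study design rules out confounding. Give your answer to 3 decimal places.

p₁ = 0.405, p₀ = 0.298.
Overall risk P(Y=1) = π·p₁ + (1−π)·p₀ = 0.206×0.405 + 0.794×0.298 = 0.32004.
Under exogeneity, PAF = [P(Y=1) − p₀] / P(Y=1).
PAF = (0.32004 − 0.298) / 0.32004 ≈ 0.0689

PAF ≈ 0.069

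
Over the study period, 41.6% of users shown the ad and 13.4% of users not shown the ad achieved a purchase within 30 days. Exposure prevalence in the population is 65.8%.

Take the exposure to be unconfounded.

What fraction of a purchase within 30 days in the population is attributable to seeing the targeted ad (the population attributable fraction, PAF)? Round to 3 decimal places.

PAF ≈ 0.581

p₁ = 0.416, p₀ = 0.134.
Overall risk P(Y=1) = π·p₁ + (1−π)·p₀ = 0.658×0.416 + 0.342×0.134 = 0.31956.
Under exogeneity, PAF = [P(Y=1) − p₀] / P(Y=1).
PAF = (0.31956 − 0.134) / 0.31956 ≈ 0.5807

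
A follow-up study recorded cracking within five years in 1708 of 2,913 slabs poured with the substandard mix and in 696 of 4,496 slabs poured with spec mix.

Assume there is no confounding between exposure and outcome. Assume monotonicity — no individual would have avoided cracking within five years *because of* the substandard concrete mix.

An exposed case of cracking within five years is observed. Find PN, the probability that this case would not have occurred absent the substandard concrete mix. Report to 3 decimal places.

PN ≈ 0.736

p₁ = P(outcome | exposed) = 1708/2913 = 0.58634
p₀ = P(outcome | unexposed) = 696/4496 = 0.1548
Under exogeneity and monotonicity, PN = (p₁ − p₀) / p₁.
PN = (0.58634 − 0.1548) / 0.58634 = 0.43153 / 0.58634 ≈ 0.7360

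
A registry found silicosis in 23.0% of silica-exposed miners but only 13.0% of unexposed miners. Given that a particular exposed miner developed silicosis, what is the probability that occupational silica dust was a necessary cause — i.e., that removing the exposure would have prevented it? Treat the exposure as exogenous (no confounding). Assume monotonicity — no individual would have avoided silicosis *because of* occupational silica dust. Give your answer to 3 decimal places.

PN ≈ 0.435

p₁ = 0.23, p₀ = 0.13.
Under exogeneity and monotonicity, PN = (p₁ − p₀) / p₁.
PN = (0.23 − 0.13) / 0.23 = 0.1 / 0.23 ≈ 0.4348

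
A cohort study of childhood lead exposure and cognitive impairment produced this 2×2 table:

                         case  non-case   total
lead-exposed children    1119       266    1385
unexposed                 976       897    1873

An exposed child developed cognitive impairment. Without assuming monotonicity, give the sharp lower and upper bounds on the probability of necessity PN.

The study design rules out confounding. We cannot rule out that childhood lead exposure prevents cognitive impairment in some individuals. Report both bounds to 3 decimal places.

0.355 ≤ PN ≤ 0.593

p₁ = P(outcome | exposed) = 1119/1385 = 0.80794
p₀ = P(outcome | unexposed) = 976/1873 = 0.52109
Under exogeneity alone the bounds on PN are max{0,(p₁−p₀)/p₁} ≤ PN ≤ min{1,(1−p₀)/p₁}.
  lower = (p₁ − p₀)/p₁ = 0.28685 / 0.80794 ≈ 0.3550
  upper = min{1, (1 − p₀)/p₁} = 0.47891 / 0.80794 ≈ 0.5928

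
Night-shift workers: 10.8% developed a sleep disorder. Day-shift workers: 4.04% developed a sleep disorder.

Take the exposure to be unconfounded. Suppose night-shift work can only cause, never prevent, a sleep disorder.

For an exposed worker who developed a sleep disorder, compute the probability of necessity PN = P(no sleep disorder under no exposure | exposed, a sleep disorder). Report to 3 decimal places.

p₁ = 0.108, p₀ = 0.0404.
Under exogeneity and monotonicity, PN = (p₁ − p₀) / p₁.
PN = (0.108 − 0.0404) / 0.108 = 0.0676 / 0.108 ≈ 0.6259

PN ≈ 0.626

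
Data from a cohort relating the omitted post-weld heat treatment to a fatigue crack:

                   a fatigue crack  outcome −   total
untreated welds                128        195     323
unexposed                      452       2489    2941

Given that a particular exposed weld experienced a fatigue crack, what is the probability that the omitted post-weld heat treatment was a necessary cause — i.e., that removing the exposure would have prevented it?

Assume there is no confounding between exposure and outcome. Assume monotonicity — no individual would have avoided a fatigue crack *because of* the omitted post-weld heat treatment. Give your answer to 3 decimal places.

p₁ = P(outcome | exposed) = 128/323 = 0.39628
p₀ = P(outcome | unexposed) = 452/2941 = 0.15369
Under exogeneity and monotonicity, PN = (p₁ − p₀)/p₁.
PN = (0.39628 − 0.15369) / 0.39628 ≈ 0.6122

PN ≈ 0.612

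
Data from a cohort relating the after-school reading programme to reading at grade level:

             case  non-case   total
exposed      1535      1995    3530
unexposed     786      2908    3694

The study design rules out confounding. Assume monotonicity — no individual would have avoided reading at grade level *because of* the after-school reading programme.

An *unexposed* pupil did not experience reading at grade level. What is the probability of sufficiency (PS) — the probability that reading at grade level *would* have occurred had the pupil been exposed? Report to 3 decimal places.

PS ≈ 0.282

p₁ = P(outcome | exposed) = 1535/3530 = 0.43484
p₀ = P(outcome | unexposed) = 786/3694 = 0.21278
Under exogeneity and monotonicity, PS = (p₁ − p₀)/(1 − p₀).
PS = (0.43484 − 0.21278) / 0.78722 ≈ 0.2821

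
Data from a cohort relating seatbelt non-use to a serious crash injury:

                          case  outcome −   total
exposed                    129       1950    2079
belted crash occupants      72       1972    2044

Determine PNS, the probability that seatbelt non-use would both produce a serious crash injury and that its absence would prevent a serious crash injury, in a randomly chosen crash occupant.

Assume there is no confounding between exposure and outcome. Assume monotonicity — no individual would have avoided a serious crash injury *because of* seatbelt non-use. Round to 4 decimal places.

p₁ = P(outcome | exposed) = 129/2079 = 0.062049
p₀ = P(outcome | unexposed) = 72/2044 = 0.035225
Under exogeneity and monotonicity, PNS = p₁ − p₀.
PNS = 0.062049 − 0.035225 = 0.026824

PNS ≈ 0.0268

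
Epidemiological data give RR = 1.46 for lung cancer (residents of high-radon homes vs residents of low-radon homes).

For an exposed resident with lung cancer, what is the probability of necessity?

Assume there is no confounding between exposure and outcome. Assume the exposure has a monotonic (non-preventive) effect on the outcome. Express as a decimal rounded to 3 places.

Under exogeneity and monotonicity, PN = (RR − 1) / RR = 1 − 1/RR.
PN = (1.46 − 1) / 1.46 = 0.46 / 1.46 ≈ 0.3151

PN ≈ 0.315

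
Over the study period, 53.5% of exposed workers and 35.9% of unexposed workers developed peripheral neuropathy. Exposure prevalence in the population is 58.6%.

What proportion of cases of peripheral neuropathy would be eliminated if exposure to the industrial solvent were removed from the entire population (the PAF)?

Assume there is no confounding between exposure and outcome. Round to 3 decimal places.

PAF ≈ 0.223

p₁ = 0.535, p₀ = 0.359.
Overall risk P(Y=1) = π·p₁ + (1−π)·p₀ = 0.586×0.535 + 0.414×0.359 = 0.46214.
Under exogeneity, PAF = [P(Y=1) − p₀] / P(Y=1).
PAF = (0.46214 − 0.359) / 0.46214 ≈ 0.2232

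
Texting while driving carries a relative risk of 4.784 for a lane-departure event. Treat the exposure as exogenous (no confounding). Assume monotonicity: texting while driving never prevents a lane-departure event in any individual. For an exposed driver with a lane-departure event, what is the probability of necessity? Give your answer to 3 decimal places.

PN ≈ 0.791

Under exogeneity and monotonicity, PN = (RR − 1) / RR = 1 − 1/RR.
PN = (4.784 − 1) / 4.784 = 3.784 / 4.784 ≈ 0.7910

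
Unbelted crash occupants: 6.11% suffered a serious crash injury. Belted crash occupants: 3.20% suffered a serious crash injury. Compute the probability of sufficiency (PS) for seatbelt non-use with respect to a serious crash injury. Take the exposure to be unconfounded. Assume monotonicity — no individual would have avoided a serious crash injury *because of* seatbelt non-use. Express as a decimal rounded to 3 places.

p₁ = 0.0611, p₀ = 0.032.
Under exogeneity and monotonicity, PS = (p₁ − p₀) / (1 − p₀).
PS = (0.0611 − 0.032) / (1 − 0.032) = 0.0291 / 0.968 ≈ 0.0301

PS ≈ 0.030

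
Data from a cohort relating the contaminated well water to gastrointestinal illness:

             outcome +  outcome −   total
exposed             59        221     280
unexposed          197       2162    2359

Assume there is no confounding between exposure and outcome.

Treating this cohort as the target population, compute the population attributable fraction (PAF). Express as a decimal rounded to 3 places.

p₁ = P(outcome | exposed) = 59/280 = 0.21071
p₀ = P(outcome | unexposed) = 197/2359 = 0.08351
Exposure prevalence π = 280/2639 = 0.1061; overall risk P(Y=1) = 0.097006.
Under exogeneity, PAF = [P(Y=1) − p₀]/P(Y=1).
PAF = (0.097006 − 0.08351) / 0.097006 ≈ 0.1391

PAF ≈ 0.139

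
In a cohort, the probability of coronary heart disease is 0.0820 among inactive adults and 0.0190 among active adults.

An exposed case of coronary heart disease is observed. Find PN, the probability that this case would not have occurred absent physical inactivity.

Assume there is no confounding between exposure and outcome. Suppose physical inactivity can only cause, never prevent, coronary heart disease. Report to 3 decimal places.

Let p₁ = 0.082, p₀ = 0.019.
Under exogeneity and monotonicity, PN = (p₁ − p₀) / p₁.
PN = (0.082 − 0.019) / 0.082 = 0.063 / 0.082 ≈ 0.7683

PN ≈ 0.768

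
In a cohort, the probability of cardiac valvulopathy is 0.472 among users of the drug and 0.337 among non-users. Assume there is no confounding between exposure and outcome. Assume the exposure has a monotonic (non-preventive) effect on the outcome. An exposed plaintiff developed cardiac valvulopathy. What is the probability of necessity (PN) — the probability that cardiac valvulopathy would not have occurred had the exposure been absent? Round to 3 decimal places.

Let p₁ = 0.472, p₀ = 0.337.
Under exogeneity and monotonicity, PN = (p₁ − p₀) / p₁.
PN = (0.472 − 0.337) / 0.472 = 0.135 / 0.472 ≈ 0.2860

PN ≈ 0.286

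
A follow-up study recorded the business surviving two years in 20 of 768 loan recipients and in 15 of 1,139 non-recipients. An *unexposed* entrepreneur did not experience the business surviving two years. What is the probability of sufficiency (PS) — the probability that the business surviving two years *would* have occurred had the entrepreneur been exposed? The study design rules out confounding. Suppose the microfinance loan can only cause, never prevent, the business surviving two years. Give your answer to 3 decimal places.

p₁ = P(outcome | exposed) = 20/768 = 0.026042
p₀ = P(outcome | unexposed) = 15/1139 = 0.013169
Under exogeneity and monotonicity, PS = (p₁ − p₀) / (1 − p₀).
PS = (0.026042 − 0.013169) / (1 − 0.013169) = 0.012872 / 0.98683 ≈ 0.0130

PS ≈ 0.013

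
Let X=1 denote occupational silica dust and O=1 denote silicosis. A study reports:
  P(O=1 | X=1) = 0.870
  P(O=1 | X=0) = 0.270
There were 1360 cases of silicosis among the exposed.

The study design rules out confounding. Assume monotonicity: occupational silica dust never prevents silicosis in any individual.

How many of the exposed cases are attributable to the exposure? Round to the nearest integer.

Let p₁ = 0.87, p₀ = 0.27.
PN = (p₁ − p₀)/p₁ = (0.87 − 0.27) / 0.87 ≈ 0.68966.
Attributable cases ≈ PN × (exposed cases) = 0.68966 × 1360 ≈ 937.93.

about 938 cases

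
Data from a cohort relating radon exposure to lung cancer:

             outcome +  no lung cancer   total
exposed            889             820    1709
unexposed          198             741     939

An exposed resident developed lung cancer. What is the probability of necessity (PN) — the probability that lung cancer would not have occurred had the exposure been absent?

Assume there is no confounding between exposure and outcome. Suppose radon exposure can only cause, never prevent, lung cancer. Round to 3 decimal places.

PN ≈ 0.595

p₁ = P(outcome | exposed) = 889/1709 = 0.52019
p₀ = P(outcome | unexposed) = 198/939 = 0.21086
Under exogeneity and monotonicity, PN = (p₁ − p₀) / p₁.
PN = (0.52019 − 0.21086) / 0.52019 = 0.30932 / 0.52019 ≈ 0.5946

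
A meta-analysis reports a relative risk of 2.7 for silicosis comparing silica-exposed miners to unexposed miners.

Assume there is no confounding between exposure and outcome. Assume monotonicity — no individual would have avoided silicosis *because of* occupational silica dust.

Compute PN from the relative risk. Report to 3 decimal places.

Under exogeneity and monotonicity, PN = (RR − 1) / RR = 1 − 1/RR.
PN = (2.7 − 1) / 2.7 = 1.7 / 2.7 ≈ 0.6296

PN ≈ 0.630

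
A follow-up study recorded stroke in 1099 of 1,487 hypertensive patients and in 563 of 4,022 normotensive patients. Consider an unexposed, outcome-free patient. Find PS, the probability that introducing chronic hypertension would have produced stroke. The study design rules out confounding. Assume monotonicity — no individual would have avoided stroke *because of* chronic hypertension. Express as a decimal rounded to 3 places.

p₁ = P(outcome | exposed) = 1099/1487 = 0.73907
p₀ = P(outcome | unexposed) = 563/4022 = 0.13998
Under exogeneity and monotonicity, PS = (p₁ − p₀) / (1 − p₀).
PS = (0.73907 − 0.13998) / (1 − 0.13998) = 0.59909 / 0.86002 ≈ 0.6966

PS ≈ 0.697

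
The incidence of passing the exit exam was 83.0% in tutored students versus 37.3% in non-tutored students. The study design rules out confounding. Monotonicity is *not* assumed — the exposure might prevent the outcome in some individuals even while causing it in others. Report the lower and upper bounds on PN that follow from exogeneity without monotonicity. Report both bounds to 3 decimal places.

0.551 ≤ PN ≤ 0.755

p₁ = 0.83, p₀ = 0.373.
Under exogeneity alone the bounds on PN are max{0,(p₁−p₀)/p₁} ≤ PN ≤ min{1,(1−p₀)/p₁}.
  lower = (p₁ − p₀)/p₁ = 0.457 / 0.83 ≈ 0.5506
  upper = min{1, (1 − p₀)/p₁} = 0.627 / 0.83 ≈ 0.7554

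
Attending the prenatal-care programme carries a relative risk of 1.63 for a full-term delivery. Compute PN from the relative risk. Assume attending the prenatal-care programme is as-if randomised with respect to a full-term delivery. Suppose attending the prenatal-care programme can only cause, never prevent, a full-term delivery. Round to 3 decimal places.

Under exogeneity and monotonicity, PN = (RR − 1) / RR = 1 − 1/RR.
PN = (1.63 − 1) / 1.63 = 0.63 / 1.63 ≈ 0.3865

PN ≈ 0.387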